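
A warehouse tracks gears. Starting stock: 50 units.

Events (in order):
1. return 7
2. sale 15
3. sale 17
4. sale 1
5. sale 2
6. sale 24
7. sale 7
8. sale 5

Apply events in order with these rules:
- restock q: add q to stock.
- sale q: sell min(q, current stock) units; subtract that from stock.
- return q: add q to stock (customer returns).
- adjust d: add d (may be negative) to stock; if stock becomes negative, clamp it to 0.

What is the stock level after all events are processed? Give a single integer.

Processing events:
Start: stock = 50
  Event 1 (return 7): 50 + 7 = 57
  Event 2 (sale 15): sell min(15,57)=15. stock: 57 - 15 = 42. total_sold = 15
  Event 3 (sale 17): sell min(17,42)=17. stock: 42 - 17 = 25. total_sold = 32
  Event 4 (sale 1): sell min(1,25)=1. stock: 25 - 1 = 24. total_sold = 33
  Event 5 (sale 2): sell min(2,24)=2. stock: 24 - 2 = 22. total_sold = 35
  Event 6 (sale 24): sell min(24,22)=22. stock: 22 - 22 = 0. total_sold = 57
  Event 7 (sale 7): sell min(7,0)=0. stock: 0 - 0 = 0. total_sold = 57
  Event 8 (sale 5): sell min(5,0)=0. stock: 0 - 0 = 0. total_sold = 57
Final: stock = 0, total_sold = 57

Answer: 0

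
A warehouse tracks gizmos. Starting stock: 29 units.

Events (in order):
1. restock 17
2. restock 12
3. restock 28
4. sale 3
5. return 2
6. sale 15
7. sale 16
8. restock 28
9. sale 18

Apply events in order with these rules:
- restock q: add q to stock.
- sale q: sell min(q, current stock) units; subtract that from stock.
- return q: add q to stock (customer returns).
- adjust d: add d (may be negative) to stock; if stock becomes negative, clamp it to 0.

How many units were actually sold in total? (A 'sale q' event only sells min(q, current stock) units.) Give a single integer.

Answer: 52

Derivation:
Processing events:
Start: stock = 29
  Event 1 (restock 17): 29 + 17 = 46
  Event 2 (restock 12): 46 + 12 = 58
  Event 3 (restock 28): 58 + 28 = 86
  Event 4 (sale 3): sell min(3,86)=3. stock: 86 - 3 = 83. total_sold = 3
  Event 5 (return 2): 83 + 2 = 85
  Event 6 (sale 15): sell min(15,85)=15. stock: 85 - 15 = 70. total_sold = 18
  Event 7 (sale 16): sell min(16,70)=16. stock: 70 - 16 = 54. total_sold = 34
  Event 8 (restock 28): 54 + 28 = 82
  Event 9 (sale 18): sell min(18,82)=18. stock: 82 - 18 = 64. total_sold = 52
Final: stock = 64, total_sold = 52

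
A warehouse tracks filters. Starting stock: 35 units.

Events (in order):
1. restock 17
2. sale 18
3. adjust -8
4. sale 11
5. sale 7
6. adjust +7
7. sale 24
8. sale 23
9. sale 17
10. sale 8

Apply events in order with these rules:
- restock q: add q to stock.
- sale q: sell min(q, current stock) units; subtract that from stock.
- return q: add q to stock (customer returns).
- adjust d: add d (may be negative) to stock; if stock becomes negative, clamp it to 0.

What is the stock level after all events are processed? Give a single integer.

Answer: 0

Derivation:
Processing events:
Start: stock = 35
  Event 1 (restock 17): 35 + 17 = 52
  Event 2 (sale 18): sell min(18,52)=18. stock: 52 - 18 = 34. total_sold = 18
  Event 3 (adjust -8): 34 + -8 = 26
  Event 4 (sale 11): sell min(11,26)=11. stock: 26 - 11 = 15. total_sold = 29
  Event 5 (sale 7): sell min(7,15)=7. stock: 15 - 7 = 8. total_sold = 36
  Event 6 (adjust +7): 8 + 7 = 15
  Event 7 (sale 24): sell min(24,15)=15. stock: 15 - 15 = 0. total_sold = 51
  Event 8 (sale 23): sell min(23,0)=0. stock: 0 - 0 = 0. total_sold = 51
  Event 9 (sale 17): sell min(17,0)=0. stock: 0 - 0 = 0. total_sold = 51
  Event 10 (sale 8): sell min(8,0)=0. stock: 0 - 0 = 0. total_sold = 51
Final: stock = 0, total_sold = 51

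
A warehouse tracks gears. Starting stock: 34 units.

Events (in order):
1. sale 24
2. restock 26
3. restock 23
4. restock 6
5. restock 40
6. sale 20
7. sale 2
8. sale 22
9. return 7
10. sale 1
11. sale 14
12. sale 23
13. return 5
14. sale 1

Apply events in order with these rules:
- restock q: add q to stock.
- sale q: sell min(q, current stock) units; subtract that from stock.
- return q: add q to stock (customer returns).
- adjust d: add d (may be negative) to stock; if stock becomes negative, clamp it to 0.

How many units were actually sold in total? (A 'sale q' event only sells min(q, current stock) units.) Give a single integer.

Processing events:
Start: stock = 34
  Event 1 (sale 24): sell min(24,34)=24. stock: 34 - 24 = 10. total_sold = 24
  Event 2 (restock 26): 10 + 26 = 36
  Event 3 (restock 23): 36 + 23 = 59
  Event 4 (restock 6): 59 + 6 = 65
  Event 5 (restock 40): 65 + 40 = 105
  Event 6 (sale 20): sell min(20,105)=20. stock: 105 - 20 = 85. total_sold = 44
  Event 7 (sale 2): sell min(2,85)=2. stock: 85 - 2 = 83. total_sold = 46
  Event 8 (sale 22): sell min(22,83)=22. stock: 83 - 22 = 61. total_sold = 68
  Event 9 (return 7): 61 + 7 = 68
  Event 10 (sale 1): sell min(1,68)=1. stock: 68 - 1 = 67. total_sold = 69
  Event 11 (sale 14): sell min(14,67)=14. stock: 67 - 14 = 53. total_sold = 83
  Event 12 (sale 23): sell min(23,53)=23. stock: 53 - 23 = 30. total_sold = 106
  Event 13 (return 5): 30 + 5 = 35
  Event 14 (sale 1): sell min(1,35)=1. stock: 35 - 1 = 34. total_sold = 107
Final: stock = 34, total_sold = 107

Answer: 107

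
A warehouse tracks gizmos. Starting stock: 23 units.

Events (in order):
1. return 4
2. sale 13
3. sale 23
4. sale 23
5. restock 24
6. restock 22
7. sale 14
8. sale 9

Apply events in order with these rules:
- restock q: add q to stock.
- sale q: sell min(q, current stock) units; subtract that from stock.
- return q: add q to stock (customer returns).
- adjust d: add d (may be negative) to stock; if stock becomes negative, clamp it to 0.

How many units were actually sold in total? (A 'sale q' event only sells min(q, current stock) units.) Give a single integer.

Processing events:
Start: stock = 23
  Event 1 (return 4): 23 + 4 = 27
  Event 2 (sale 13): sell min(13,27)=13. stock: 27 - 13 = 14. total_sold = 13
  Event 3 (sale 23): sell min(23,14)=14. stock: 14 - 14 = 0. total_sold = 27
  Event 4 (sale 23): sell min(23,0)=0. stock: 0 - 0 = 0. total_sold = 27
  Event 5 (restock 24): 0 + 24 = 24
  Event 6 (restock 22): 24 + 22 = 46
  Event 7 (sale 14): sell min(14,46)=14. stock: 46 - 14 = 32. total_sold = 41
  Event 8 (sale 9): sell min(9,32)=9. stock: 32 - 9 = 23. total_sold = 50
Final: stock = 23, total_sold = 50

Answer: 50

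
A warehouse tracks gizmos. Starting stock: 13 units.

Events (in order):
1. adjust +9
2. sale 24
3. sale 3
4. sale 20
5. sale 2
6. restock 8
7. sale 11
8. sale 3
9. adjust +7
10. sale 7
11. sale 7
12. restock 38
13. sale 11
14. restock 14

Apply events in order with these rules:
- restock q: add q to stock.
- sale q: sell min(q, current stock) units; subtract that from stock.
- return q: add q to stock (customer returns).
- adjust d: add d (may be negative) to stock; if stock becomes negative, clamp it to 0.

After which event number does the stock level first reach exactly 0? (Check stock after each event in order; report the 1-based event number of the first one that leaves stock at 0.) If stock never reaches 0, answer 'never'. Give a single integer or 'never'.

Processing events:
Start: stock = 13
  Event 1 (adjust +9): 13 + 9 = 22
  Event 2 (sale 24): sell min(24,22)=22. stock: 22 - 22 = 0. total_sold = 22
  Event 3 (sale 3): sell min(3,0)=0. stock: 0 - 0 = 0. total_sold = 22
  Event 4 (sale 20): sell min(20,0)=0. stock: 0 - 0 = 0. total_sold = 22
  Event 5 (sale 2): sell min(2,0)=0. stock: 0 - 0 = 0. total_sold = 22
  Event 6 (restock 8): 0 + 8 = 8
  Event 7 (sale 11): sell min(11,8)=8. stock: 8 - 8 = 0. total_sold = 30
  Event 8 (sale 3): sell min(3,0)=0. stock: 0 - 0 = 0. total_sold = 30
  Event 9 (adjust +7): 0 + 7 = 7
  Event 10 (sale 7): sell min(7,7)=7. stock: 7 - 7 = 0. total_sold = 37
  Event 11 (sale 7): sell min(7,0)=0. stock: 0 - 0 = 0. total_sold = 37
  Event 12 (restock 38): 0 + 38 = 38
  Event 13 (sale 11): sell min(11,38)=11. stock: 38 - 11 = 27. total_sold = 48
  Event 14 (restock 14): 27 + 14 = 41
Final: stock = 41, total_sold = 48

First zero at event 2.

Answer: 2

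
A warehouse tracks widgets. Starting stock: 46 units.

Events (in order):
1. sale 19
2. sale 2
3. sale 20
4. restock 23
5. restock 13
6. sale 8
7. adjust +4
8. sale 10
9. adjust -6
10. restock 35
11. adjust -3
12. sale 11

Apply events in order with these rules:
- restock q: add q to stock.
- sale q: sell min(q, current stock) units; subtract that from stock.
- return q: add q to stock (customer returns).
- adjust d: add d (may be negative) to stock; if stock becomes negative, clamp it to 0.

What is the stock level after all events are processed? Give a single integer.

Processing events:
Start: stock = 46
  Event 1 (sale 19): sell min(19,46)=19. stock: 46 - 19 = 27. total_sold = 19
  Event 2 (sale 2): sell min(2,27)=2. stock: 27 - 2 = 25. total_sold = 21
  Event 3 (sale 20): sell min(20,25)=20. stock: 25 - 20 = 5. total_sold = 41
  Event 4 (restock 23): 5 + 23 = 28
  Event 5 (restock 13): 28 + 13 = 41
  Event 6 (sale 8): sell min(8,41)=8. stock: 41 - 8 = 33. total_sold = 49
  Event 7 (adjust +4): 33 + 4 = 37
  Event 8 (sale 10): sell min(10,37)=10. stock: 37 - 10 = 27. total_sold = 59
  Event 9 (adjust -6): 27 + -6 = 21
  Event 10 (restock 35): 21 + 35 = 56
  Event 11 (adjust -3): 56 + -3 = 53
  Event 12 (sale 11): sell min(11,53)=11. stock: 53 - 11 = 42. total_sold = 70
Final: stock = 42, total_sold = 70

Answer: 42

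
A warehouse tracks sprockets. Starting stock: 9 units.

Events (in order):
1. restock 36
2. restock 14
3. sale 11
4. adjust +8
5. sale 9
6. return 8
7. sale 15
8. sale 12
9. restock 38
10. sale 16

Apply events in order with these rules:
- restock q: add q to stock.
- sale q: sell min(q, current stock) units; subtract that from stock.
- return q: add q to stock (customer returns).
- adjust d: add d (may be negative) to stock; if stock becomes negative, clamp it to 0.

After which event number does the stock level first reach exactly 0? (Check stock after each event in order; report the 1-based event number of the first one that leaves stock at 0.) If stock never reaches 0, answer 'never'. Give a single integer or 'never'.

Answer: never

Derivation:
Processing events:
Start: stock = 9
  Event 1 (restock 36): 9 + 36 = 45
  Event 2 (restock 14): 45 + 14 = 59
  Event 3 (sale 11): sell min(11,59)=11. stock: 59 - 11 = 48. total_sold = 11
  Event 4 (adjust +8): 48 + 8 = 56
  Event 5 (sale 9): sell min(9,56)=9. stock: 56 - 9 = 47. total_sold = 20
  Event 6 (return 8): 47 + 8 = 55
  Event 7 (sale 15): sell min(15,55)=15. stock: 55 - 15 = 40. total_sold = 35
  Event 8 (sale 12): sell min(12,40)=12. stock: 40 - 12 = 28. total_sold = 47
  Event 9 (restock 38): 28 + 38 = 66
  Event 10 (sale 16): sell min(16,66)=16. stock: 66 - 16 = 50. total_sold = 63
Final: stock = 50, total_sold = 63

Stock never reaches 0.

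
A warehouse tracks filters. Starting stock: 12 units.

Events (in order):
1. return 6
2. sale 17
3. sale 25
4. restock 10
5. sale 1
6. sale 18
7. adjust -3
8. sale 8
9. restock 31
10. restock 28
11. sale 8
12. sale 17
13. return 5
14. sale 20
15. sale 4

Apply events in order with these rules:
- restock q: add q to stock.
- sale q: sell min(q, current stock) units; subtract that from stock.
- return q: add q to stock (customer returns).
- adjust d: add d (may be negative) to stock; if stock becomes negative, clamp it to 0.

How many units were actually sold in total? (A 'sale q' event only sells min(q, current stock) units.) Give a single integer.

Answer: 77

Derivation:
Processing events:
Start: stock = 12
  Event 1 (return 6): 12 + 6 = 18
  Event 2 (sale 17): sell min(17,18)=17. stock: 18 - 17 = 1. total_sold = 17
  Event 3 (sale 25): sell min(25,1)=1. stock: 1 - 1 = 0. total_sold = 18
  Event 4 (restock 10): 0 + 10 = 10
  Event 5 (sale 1): sell min(1,10)=1. stock: 10 - 1 = 9. total_sold = 19
  Event 6 (sale 18): sell min(18,9)=9. stock: 9 - 9 = 0. total_sold = 28
  Event 7 (adjust -3): 0 + -3 = 0 (clamped to 0)
  Event 8 (sale 8): sell min(8,0)=0. stock: 0 - 0 = 0. total_sold = 28
  Event 9 (restock 31): 0 + 31 = 31
  Event 10 (restock 28): 31 + 28 = 59
  Event 11 (sale 8): sell min(8,59)=8. stock: 59 - 8 = 51. total_sold = 36
  Event 12 (sale 17): sell min(17,51)=17. stock: 51 - 17 = 34. total_sold = 53
  Event 13 (return 5): 34 + 5 = 39
  Event 14 (sale 20): sell min(20,39)=20. stock: 39 - 20 = 19. total_sold = 73
  Event 15 (sale 4): sell min(4,19)=4. stock: 19 - 4 = 15. total_sold = 77
Final: stock = 15, total_sold = 77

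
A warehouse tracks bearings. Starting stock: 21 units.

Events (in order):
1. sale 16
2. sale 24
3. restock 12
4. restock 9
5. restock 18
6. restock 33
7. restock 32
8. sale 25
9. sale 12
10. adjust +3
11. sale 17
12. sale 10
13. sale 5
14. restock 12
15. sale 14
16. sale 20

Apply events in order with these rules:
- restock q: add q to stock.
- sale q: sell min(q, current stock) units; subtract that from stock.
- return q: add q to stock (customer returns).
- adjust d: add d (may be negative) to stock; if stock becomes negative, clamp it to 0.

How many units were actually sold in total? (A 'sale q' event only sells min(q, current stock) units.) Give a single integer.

Answer: 124

Derivation:
Processing events:
Start: stock = 21
  Event 1 (sale 16): sell min(16,21)=16. stock: 21 - 16 = 5. total_sold = 16
  Event 2 (sale 24): sell min(24,5)=5. stock: 5 - 5 = 0. total_sold = 21
  Event 3 (restock 12): 0 + 12 = 12
  Event 4 (restock 9): 12 + 9 = 21
  Event 5 (restock 18): 21 + 18 = 39
  Event 6 (restock 33): 39 + 33 = 72
  Event 7 (restock 32): 72 + 32 = 104
  Event 8 (sale 25): sell min(25,104)=25. stock: 104 - 25 = 79. total_sold = 46
  Event 9 (sale 12): sell min(12,79)=12. stock: 79 - 12 = 67. total_sold = 58
  Event 10 (adjust +3): 67 + 3 = 70
  Event 11 (sale 17): sell min(17,70)=17. stock: 70 - 17 = 53. total_sold = 75
  Event 12 (sale 10): sell min(10,53)=10. stock: 53 - 10 = 43. total_sold = 85
  Event 13 (sale 5): sell min(5,43)=5. stock: 43 - 5 = 38. total_sold = 90
  Event 14 (restock 12): 38 + 12 = 50
  Event 15 (sale 14): sell min(14,50)=14. stock: 50 - 14 = 36. total_sold = 104
  Event 16 (sale 20): sell min(20,36)=20. stock: 36 - 20 = 16. total_sold = 124
Final: stock = 16, total_sold = 124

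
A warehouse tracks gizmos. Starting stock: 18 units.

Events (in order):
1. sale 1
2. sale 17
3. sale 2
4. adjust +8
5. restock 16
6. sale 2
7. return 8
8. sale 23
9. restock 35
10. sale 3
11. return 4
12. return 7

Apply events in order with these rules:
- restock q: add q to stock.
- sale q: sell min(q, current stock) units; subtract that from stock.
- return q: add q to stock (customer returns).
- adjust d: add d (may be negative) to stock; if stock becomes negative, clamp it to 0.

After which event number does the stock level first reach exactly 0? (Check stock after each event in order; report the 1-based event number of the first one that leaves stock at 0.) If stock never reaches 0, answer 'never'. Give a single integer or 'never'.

Processing events:
Start: stock = 18
  Event 1 (sale 1): sell min(1,18)=1. stock: 18 - 1 = 17. total_sold = 1
  Event 2 (sale 17): sell min(17,17)=17. stock: 17 - 17 = 0. total_sold = 18
  Event 3 (sale 2): sell min(2,0)=0. stock: 0 - 0 = 0. total_sold = 18
  Event 4 (adjust +8): 0 + 8 = 8
  Event 5 (restock 16): 8 + 16 = 24
  Event 6 (sale 2): sell min(2,24)=2. stock: 24 - 2 = 22. total_sold = 20
  Event 7 (return 8): 22 + 8 = 30
  Event 8 (sale 23): sell min(23,30)=23. stock: 30 - 23 = 7. total_sold = 43
  Event 9 (restock 35): 7 + 35 = 42
  Event 10 (sale 3): sell min(3,42)=3. stock: 42 - 3 = 39. total_sold = 46
  Event 11 (return 4): 39 + 4 = 43
  Event 12 (return 7): 43 + 7 = 50
Final: stock = 50, total_sold = 46

First zero at event 2.

Answer: 2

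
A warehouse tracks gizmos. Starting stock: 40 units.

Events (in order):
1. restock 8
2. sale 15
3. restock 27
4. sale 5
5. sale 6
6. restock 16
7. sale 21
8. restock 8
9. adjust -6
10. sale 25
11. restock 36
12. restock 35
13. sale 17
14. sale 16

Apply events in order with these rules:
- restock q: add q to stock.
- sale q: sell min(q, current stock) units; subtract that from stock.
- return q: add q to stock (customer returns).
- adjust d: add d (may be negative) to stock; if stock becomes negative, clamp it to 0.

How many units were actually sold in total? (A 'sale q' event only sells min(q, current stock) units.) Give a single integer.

Processing events:
Start: stock = 40
  Event 1 (restock 8): 40 + 8 = 48
  Event 2 (sale 15): sell min(15,48)=15. stock: 48 - 15 = 33. total_sold = 15
  Event 3 (restock 27): 33 + 27 = 60
  Event 4 (sale 5): sell min(5,60)=5. stock: 60 - 5 = 55. total_sold = 20
  Event 5 (sale 6): sell min(6,55)=6. stock: 55 - 6 = 49. total_sold = 26
  Event 6 (restock 16): 49 + 16 = 65
  Event 7 (sale 21): sell min(21,65)=21. stock: 65 - 21 = 44. total_sold = 47
  Event 8 (restock 8): 44 + 8 = 52
  Event 9 (adjust -6): 52 + -6 = 46
  Event 10 (sale 25): sell min(25,46)=25. stock: 46 - 25 = 21. total_sold = 72
  Event 11 (restock 36): 21 + 36 = 57
  Event 12 (restock 35): 57 + 35 = 92
  Event 13 (sale 17): sell min(17,92)=17. stock: 92 - 17 = 75. total_sold = 89
  Event 14 (sale 16): sell min(16,75)=16. stock: 75 - 16 = 59. total_sold = 105
Final: stock = 59, total_sold = 105

Answer: 105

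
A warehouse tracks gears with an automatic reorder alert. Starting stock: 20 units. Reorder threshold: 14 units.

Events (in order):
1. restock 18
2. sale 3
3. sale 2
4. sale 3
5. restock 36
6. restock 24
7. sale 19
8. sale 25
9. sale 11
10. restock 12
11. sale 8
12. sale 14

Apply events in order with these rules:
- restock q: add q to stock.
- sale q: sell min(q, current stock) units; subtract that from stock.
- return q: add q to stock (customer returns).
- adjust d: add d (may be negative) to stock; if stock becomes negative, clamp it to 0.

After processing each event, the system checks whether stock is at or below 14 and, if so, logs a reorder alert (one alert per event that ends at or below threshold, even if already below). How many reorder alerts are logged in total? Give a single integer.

Answer: 0

Derivation:
Processing events:
Start: stock = 20
  Event 1 (restock 18): 20 + 18 = 38
  Event 2 (sale 3): sell min(3,38)=3. stock: 38 - 3 = 35. total_sold = 3
  Event 3 (sale 2): sell min(2,35)=2. stock: 35 - 2 = 33. total_sold = 5
  Event 4 (sale 3): sell min(3,33)=3. stock: 33 - 3 = 30. total_sold = 8
  Event 5 (restock 36): 30 + 36 = 66
  Event 6 (restock 24): 66 + 24 = 90
  Event 7 (sale 19): sell min(19,90)=19. stock: 90 - 19 = 71. total_sold = 27
  Event 8 (sale 25): sell min(25,71)=25. stock: 71 - 25 = 46. total_sold = 52
  Event 9 (sale 11): sell min(11,46)=11. stock: 46 - 11 = 35. total_sold = 63
  Event 10 (restock 12): 35 + 12 = 47
  Event 11 (sale 8): sell min(8,47)=8. stock: 47 - 8 = 39. total_sold = 71
  Event 12 (sale 14): sell min(14,39)=14. stock: 39 - 14 = 25. total_sold = 85
Final: stock = 25, total_sold = 85

Checking against threshold 14:
  After event 1: stock=38 > 14
  After event 2: stock=35 > 14
  After event 3: stock=33 > 14
  After event 4: stock=30 > 14
  After event 5: stock=66 > 14
  After event 6: stock=90 > 14
  After event 7: stock=71 > 14
  After event 8: stock=46 > 14
  After event 9: stock=35 > 14
  After event 10: stock=47 > 14
  After event 11: stock=39 > 14
  After event 12: stock=25 > 14
Alert events: []. Count = 0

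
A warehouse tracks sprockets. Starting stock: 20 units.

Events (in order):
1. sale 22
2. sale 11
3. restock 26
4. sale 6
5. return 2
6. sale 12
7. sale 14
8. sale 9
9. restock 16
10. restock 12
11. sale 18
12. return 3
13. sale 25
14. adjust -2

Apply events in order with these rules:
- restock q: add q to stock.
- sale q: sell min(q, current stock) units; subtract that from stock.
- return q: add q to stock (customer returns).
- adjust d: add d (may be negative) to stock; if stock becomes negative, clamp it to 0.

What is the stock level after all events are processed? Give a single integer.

Processing events:
Start: stock = 20
  Event 1 (sale 22): sell min(22,20)=20. stock: 20 - 20 = 0. total_sold = 20
  Event 2 (sale 11): sell min(11,0)=0. stock: 0 - 0 = 0. total_sold = 20
  Event 3 (restock 26): 0 + 26 = 26
  Event 4 (sale 6): sell min(6,26)=6. stock: 26 - 6 = 20. total_sold = 26
  Event 5 (return 2): 20 + 2 = 22
  Event 6 (sale 12): sell min(12,22)=12. stock: 22 - 12 = 10. total_sold = 38
  Event 7 (sale 14): sell min(14,10)=10. stock: 10 - 10 = 0. total_sold = 48
  Event 8 (sale 9): sell min(9,0)=0. stock: 0 - 0 = 0. total_sold = 48
  Event 9 (restock 16): 0 + 16 = 16
  Event 10 (restock 12): 16 + 12 = 28
  Event 11 (sale 18): sell min(18,28)=18. stock: 28 - 18 = 10. total_sold = 66
  Event 12 (return 3): 10 + 3 = 13
  Event 13 (sale 25): sell min(25,13)=13. stock: 13 - 13 = 0. total_sold = 79
  Event 14 (adjust -2): 0 + -2 = 0 (clamped to 0)
Final: stock = 0, total_sold = 79

Answer: 0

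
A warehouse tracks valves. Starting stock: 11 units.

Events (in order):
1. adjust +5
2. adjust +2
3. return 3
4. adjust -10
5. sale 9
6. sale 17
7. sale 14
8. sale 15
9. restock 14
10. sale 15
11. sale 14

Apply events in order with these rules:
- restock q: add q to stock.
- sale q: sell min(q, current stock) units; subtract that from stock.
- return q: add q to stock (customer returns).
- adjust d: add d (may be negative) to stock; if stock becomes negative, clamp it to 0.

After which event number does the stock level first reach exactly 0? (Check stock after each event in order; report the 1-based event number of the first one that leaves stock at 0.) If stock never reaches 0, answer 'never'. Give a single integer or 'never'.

Answer: 6

Derivation:
Processing events:
Start: stock = 11
  Event 1 (adjust +5): 11 + 5 = 16
  Event 2 (adjust +2): 16 + 2 = 18
  Event 3 (return 3): 18 + 3 = 21
  Event 4 (adjust -10): 21 + -10 = 11
  Event 5 (sale 9): sell min(9,11)=9. stock: 11 - 9 = 2. total_sold = 9
  Event 6 (sale 17): sell min(17,2)=2. stock: 2 - 2 = 0. total_sold = 11
  Event 7 (sale 14): sell min(14,0)=0. stock: 0 - 0 = 0. total_sold = 11
  Event 8 (sale 15): sell min(15,0)=0. stock: 0 - 0 = 0. total_sold = 11
  Event 9 (restock 14): 0 + 14 = 14
  Event 10 (sale 15): sell min(15,14)=14. stock: 14 - 14 = 0. total_sold = 25
  Event 11 (sale 14): sell min(14,0)=0. stock: 0 - 0 = 0. total_sold = 25
Final: stock = 0, total_sold = 25

First zero at event 6.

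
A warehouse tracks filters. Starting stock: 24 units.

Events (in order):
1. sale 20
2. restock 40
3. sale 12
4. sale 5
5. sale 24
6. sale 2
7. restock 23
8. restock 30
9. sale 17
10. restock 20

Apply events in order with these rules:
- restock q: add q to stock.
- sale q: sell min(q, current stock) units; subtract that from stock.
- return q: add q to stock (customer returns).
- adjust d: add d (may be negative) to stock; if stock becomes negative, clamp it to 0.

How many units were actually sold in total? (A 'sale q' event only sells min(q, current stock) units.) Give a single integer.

Answer: 80

Derivation:
Processing events:
Start: stock = 24
  Event 1 (sale 20): sell min(20,24)=20. stock: 24 - 20 = 4. total_sold = 20
  Event 2 (restock 40): 4 + 40 = 44
  Event 3 (sale 12): sell min(12,44)=12. stock: 44 - 12 = 32. total_sold = 32
  Event 4 (sale 5): sell min(5,32)=5. stock: 32 - 5 = 27. total_sold = 37
  Event 5 (sale 24): sell min(24,27)=24. stock: 27 - 24 = 3. total_sold = 61
  Event 6 (sale 2): sell min(2,3)=2. stock: 3 - 2 = 1. total_sold = 63
  Event 7 (restock 23): 1 + 23 = 24
  Event 8 (restock 30): 24 + 30 = 54
  Event 9 (sale 17): sell min(17,54)=17. stock: 54 - 17 = 37. total_sold = 80
  Event 10 (restock 20): 37 + 20 = 57
Final: stock = 57, total_sold = 80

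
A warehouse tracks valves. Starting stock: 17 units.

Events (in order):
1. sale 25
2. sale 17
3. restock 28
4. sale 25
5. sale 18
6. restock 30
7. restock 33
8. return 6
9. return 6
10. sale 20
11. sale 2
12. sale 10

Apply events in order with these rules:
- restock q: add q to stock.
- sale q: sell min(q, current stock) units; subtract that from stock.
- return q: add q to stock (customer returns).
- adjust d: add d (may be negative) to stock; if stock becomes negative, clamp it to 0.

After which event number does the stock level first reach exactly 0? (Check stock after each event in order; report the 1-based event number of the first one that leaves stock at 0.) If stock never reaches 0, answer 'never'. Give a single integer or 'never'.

Answer: 1

Derivation:
Processing events:
Start: stock = 17
  Event 1 (sale 25): sell min(25,17)=17. stock: 17 - 17 = 0. total_sold = 17
  Event 2 (sale 17): sell min(17,0)=0. stock: 0 - 0 = 0. total_sold = 17
  Event 3 (restock 28): 0 + 28 = 28
  Event 4 (sale 25): sell min(25,28)=25. stock: 28 - 25 = 3. total_sold = 42
  Event 5 (sale 18): sell min(18,3)=3. stock: 3 - 3 = 0. total_sold = 45
  Event 6 (restock 30): 0 + 30 = 30
  Event 7 (restock 33): 30 + 33 = 63
  Event 8 (return 6): 63 + 6 = 69
  Event 9 (return 6): 69 + 6 = 75
  Event 10 (sale 20): sell min(20,75)=20. stock: 75 - 20 = 55. total_sold = 65
  Event 11 (sale 2): sell min(2,55)=2. stock: 55 - 2 = 53. total_sold = 67
  Event 12 (sale 10): sell min(10,53)=10. stock: 53 - 10 = 43. total_sold = 77
Final: stock = 43, total_sold = 77

First zero at event 1.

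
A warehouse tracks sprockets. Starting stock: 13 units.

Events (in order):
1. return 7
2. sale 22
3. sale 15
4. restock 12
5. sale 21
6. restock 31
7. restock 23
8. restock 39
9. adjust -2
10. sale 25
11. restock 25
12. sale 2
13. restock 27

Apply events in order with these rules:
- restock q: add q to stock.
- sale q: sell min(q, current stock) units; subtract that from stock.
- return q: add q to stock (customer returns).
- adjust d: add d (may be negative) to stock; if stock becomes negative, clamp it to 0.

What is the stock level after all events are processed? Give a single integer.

Answer: 116

Derivation:
Processing events:
Start: stock = 13
  Event 1 (return 7): 13 + 7 = 20
  Event 2 (sale 22): sell min(22,20)=20. stock: 20 - 20 = 0. total_sold = 20
  Event 3 (sale 15): sell min(15,0)=0. stock: 0 - 0 = 0. total_sold = 20
  Event 4 (restock 12): 0 + 12 = 12
  Event 5 (sale 21): sell min(21,12)=12. stock: 12 - 12 = 0. total_sold = 32
  Event 6 (restock 31): 0 + 31 = 31
  Event 7 (restock 23): 31 + 23 = 54
  Event 8 (restock 39): 54 + 39 = 93
  Event 9 (adjust -2): 93 + -2 = 91
  Event 10 (sale 25): sell min(25,91)=25. stock: 91 - 25 = 66. total_sold = 57
  Event 11 (restock 25): 66 + 25 = 91
  Event 12 (sale 2): sell min(2,91)=2. stock: 91 - 2 = 89. total_sold = 59
  Event 13 (restock 27): 89 + 27 = 116
Final: stock = 116, total_sold = 59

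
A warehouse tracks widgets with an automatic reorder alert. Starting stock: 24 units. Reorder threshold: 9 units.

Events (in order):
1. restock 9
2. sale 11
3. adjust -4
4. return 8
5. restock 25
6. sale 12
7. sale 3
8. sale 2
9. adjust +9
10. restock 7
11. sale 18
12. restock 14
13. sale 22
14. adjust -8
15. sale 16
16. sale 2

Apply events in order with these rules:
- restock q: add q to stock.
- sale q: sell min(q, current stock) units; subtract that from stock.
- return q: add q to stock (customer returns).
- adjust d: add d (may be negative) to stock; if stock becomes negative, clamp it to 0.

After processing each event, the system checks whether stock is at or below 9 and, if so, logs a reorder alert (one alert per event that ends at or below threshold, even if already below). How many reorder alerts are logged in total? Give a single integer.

Processing events:
Start: stock = 24
  Event 1 (restock 9): 24 + 9 = 33
  Event 2 (sale 11): sell min(11,33)=11. stock: 33 - 11 = 22. total_sold = 11
  Event 3 (adjust -4): 22 + -4 = 18
  Event 4 (return 8): 18 + 8 = 26
  Event 5 (restock 25): 26 + 25 = 51
  Event 6 (sale 12): sell min(12,51)=12. stock: 51 - 12 = 39. total_sold = 23
  Event 7 (sale 3): sell min(3,39)=3. stock: 39 - 3 = 36. total_sold = 26
  Event 8 (sale 2): sell min(2,36)=2. stock: 36 - 2 = 34. total_sold = 28
  Event 9 (adjust +9): 34 + 9 = 43
  Event 10 (restock 7): 43 + 7 = 50
  Event 11 (sale 18): sell min(18,50)=18. stock: 50 - 18 = 32. total_sold = 46
  Event 12 (restock 14): 32 + 14 = 46
  Event 13 (sale 22): sell min(22,46)=22. stock: 46 - 22 = 24. total_sold = 68
  Event 14 (adjust -8): 24 + -8 = 16
  Event 15 (sale 16): sell min(16,16)=16. stock: 16 - 16 = 0. total_sold = 84
  Event 16 (sale 2): sell min(2,0)=0. stock: 0 - 0 = 0. total_sold = 84
Final: stock = 0, total_sold = 84

Checking against threshold 9:
  After event 1: stock=33 > 9
  After event 2: stock=22 > 9
  After event 3: stock=18 > 9
  After event 4: stock=26 > 9
  After event 5: stock=51 > 9
  After event 6: stock=39 > 9
  After event 7: stock=36 > 9
  After event 8: stock=34 > 9
  After event 9: stock=43 > 9
  After event 10: stock=50 > 9
  After event 11: stock=32 > 9
  After event 12: stock=46 > 9
  After event 13: stock=24 > 9
  After event 14: stock=16 > 9
  After event 15: stock=0 <= 9 -> ALERT
  After event 16: stock=0 <= 9 -> ALERT
Alert events: [15, 16]. Count = 2

Answer: 2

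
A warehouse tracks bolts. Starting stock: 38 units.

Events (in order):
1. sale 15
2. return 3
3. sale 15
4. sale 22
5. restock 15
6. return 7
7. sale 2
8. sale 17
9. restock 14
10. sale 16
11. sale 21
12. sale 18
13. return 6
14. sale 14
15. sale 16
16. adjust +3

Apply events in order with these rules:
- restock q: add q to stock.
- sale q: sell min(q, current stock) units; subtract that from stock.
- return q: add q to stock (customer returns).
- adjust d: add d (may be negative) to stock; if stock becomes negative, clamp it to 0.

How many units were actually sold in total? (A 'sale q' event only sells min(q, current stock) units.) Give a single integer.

Answer: 83

Derivation:
Processing events:
Start: stock = 38
  Event 1 (sale 15): sell min(15,38)=15. stock: 38 - 15 = 23. total_sold = 15
  Event 2 (return 3): 23 + 3 = 26
  Event 3 (sale 15): sell min(15,26)=15. stock: 26 - 15 = 11. total_sold = 30
  Event 4 (sale 22): sell min(22,11)=11. stock: 11 - 11 = 0. total_sold = 41
  Event 5 (restock 15): 0 + 15 = 15
  Event 6 (return 7): 15 + 7 = 22
  Event 7 (sale 2): sell min(2,22)=2. stock: 22 - 2 = 20. total_sold = 43
  Event 8 (sale 17): sell min(17,20)=17. stock: 20 - 17 = 3. total_sold = 60
  Event 9 (restock 14): 3 + 14 = 17
  Event 10 (sale 16): sell min(16,17)=16. stock: 17 - 16 = 1. total_sold = 76
  Event 11 (sale 21): sell min(21,1)=1. stock: 1 - 1 = 0. total_sold = 77
  Event 12 (sale 18): sell min(18,0)=0. stock: 0 - 0 = 0. total_sold = 77
  Event 13 (return 6): 0 + 6 = 6
  Event 14 (sale 14): sell min(14,6)=6. stock: 6 - 6 = 0. total_sold = 83
  Event 15 (sale 16): sell min(16,0)=0. stock: 0 - 0 = 0. total_sold = 83
  Event 16 (adjust +3): 0 + 3 = 3
Final: stock = 3, total_sold = 83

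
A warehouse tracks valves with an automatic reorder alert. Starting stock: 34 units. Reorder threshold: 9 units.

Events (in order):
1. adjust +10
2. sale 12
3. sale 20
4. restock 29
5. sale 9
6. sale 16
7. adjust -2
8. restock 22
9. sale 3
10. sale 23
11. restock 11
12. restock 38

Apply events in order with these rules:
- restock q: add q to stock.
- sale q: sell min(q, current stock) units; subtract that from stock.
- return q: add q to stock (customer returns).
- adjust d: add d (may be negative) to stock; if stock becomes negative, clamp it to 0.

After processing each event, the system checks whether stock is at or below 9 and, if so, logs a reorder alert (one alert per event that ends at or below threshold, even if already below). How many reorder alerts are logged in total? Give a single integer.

Processing events:
Start: stock = 34
  Event 1 (adjust +10): 34 + 10 = 44
  Event 2 (sale 12): sell min(12,44)=12. stock: 44 - 12 = 32. total_sold = 12
  Event 3 (sale 20): sell min(20,32)=20. stock: 32 - 20 = 12. total_sold = 32
  Event 4 (restock 29): 12 + 29 = 41
  Event 5 (sale 9): sell min(9,41)=9. stock: 41 - 9 = 32. total_sold = 41
  Event 6 (sale 16): sell min(16,32)=16. stock: 32 - 16 = 16. total_sold = 57
  Event 7 (adjust -2): 16 + -2 = 14
  Event 8 (restock 22): 14 + 22 = 36
  Event 9 (sale 3): sell min(3,36)=3. stock: 36 - 3 = 33. total_sold = 60
  Event 10 (sale 23): sell min(23,33)=23. stock: 33 - 23 = 10. total_sold = 83
  Event 11 (restock 11): 10 + 11 = 21
  Event 12 (restock 38): 21 + 38 = 59
Final: stock = 59, total_sold = 83

Checking against threshold 9:
  After event 1: stock=44 > 9
  After event 2: stock=32 > 9
  After event 3: stock=12 > 9
  After event 4: stock=41 > 9
  After event 5: stock=32 > 9
  After event 6: stock=16 > 9
  After event 7: stock=14 > 9
  After event 8: stock=36 > 9
  After event 9: stock=33 > 9
  After event 10: stock=10 > 9
  After event 11: stock=21 > 9
  After event 12: stock=59 > 9
Alert events: []. Count = 0

Answer: 0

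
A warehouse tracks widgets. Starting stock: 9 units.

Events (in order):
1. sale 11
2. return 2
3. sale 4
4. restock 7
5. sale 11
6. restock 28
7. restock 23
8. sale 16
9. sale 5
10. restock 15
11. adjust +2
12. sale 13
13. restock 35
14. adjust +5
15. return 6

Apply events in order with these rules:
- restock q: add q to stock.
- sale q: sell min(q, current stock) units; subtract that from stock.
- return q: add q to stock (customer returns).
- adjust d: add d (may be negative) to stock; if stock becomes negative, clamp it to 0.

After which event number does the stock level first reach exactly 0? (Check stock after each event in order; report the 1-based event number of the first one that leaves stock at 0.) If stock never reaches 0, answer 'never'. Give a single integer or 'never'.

Processing events:
Start: stock = 9
  Event 1 (sale 11): sell min(11,9)=9. stock: 9 - 9 = 0. total_sold = 9
  Event 2 (return 2): 0 + 2 = 2
  Event 3 (sale 4): sell min(4,2)=2. stock: 2 - 2 = 0. total_sold = 11
  Event 4 (restock 7): 0 + 7 = 7
  Event 5 (sale 11): sell min(11,7)=7. stock: 7 - 7 = 0. total_sold = 18
  Event 6 (restock 28): 0 + 28 = 28
  Event 7 (restock 23): 28 + 23 = 51
  Event 8 (sale 16): sell min(16,51)=16. stock: 51 - 16 = 35. total_sold = 34
  Event 9 (sale 5): sell min(5,35)=5. stock: 35 - 5 = 30. total_sold = 39
  Event 10 (restock 15): 30 + 15 = 45
  Event 11 (adjust +2): 45 + 2 = 47
  Event 12 (sale 13): sell min(13,47)=13. stock: 47 - 13 = 34. total_sold = 52
  Event 13 (restock 35): 34 + 35 = 69
  Event 14 (adjust +5): 69 + 5 = 74
  Event 15 (return 6): 74 + 6 = 80
Final: stock = 80, total_sold = 52

First zero at event 1.

Answer: 1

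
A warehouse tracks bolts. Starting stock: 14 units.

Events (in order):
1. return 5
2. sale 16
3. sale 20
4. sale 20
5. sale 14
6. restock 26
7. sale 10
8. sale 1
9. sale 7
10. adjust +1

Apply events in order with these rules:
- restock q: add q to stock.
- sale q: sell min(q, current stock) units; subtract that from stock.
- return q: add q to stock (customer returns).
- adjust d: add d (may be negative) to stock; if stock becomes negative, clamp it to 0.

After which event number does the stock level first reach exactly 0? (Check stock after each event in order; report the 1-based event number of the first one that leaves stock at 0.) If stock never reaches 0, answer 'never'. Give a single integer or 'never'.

Processing events:
Start: stock = 14
  Event 1 (return 5): 14 + 5 = 19
  Event 2 (sale 16): sell min(16,19)=16. stock: 19 - 16 = 3. total_sold = 16
  Event 3 (sale 20): sell min(20,3)=3. stock: 3 - 3 = 0. total_sold = 19
  Event 4 (sale 20): sell min(20,0)=0. stock: 0 - 0 = 0. total_sold = 19
  Event 5 (sale 14): sell min(14,0)=0. stock: 0 - 0 = 0. total_sold = 19
  Event 6 (restock 26): 0 + 26 = 26
  Event 7 (sale 10): sell min(10,26)=10. stock: 26 - 10 = 16. total_sold = 29
  Event 8 (sale 1): sell min(1,16)=1. stock: 16 - 1 = 15. total_sold = 30
  Event 9 (sale 7): sell min(7,15)=7. stock: 15 - 7 = 8. total_sold = 37
  Event 10 (adjust +1): 8 + 1 = 9
Final: stock = 9, total_sold = 37

First zero at event 3.

Answer: 3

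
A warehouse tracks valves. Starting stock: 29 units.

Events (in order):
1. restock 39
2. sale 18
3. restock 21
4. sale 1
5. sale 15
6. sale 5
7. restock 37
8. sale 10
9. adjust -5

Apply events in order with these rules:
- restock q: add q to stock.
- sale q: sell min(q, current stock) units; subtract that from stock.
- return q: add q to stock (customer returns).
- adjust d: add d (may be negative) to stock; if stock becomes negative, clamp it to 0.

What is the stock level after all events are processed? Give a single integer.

Processing events:
Start: stock = 29
  Event 1 (restock 39): 29 + 39 = 68
  Event 2 (sale 18): sell min(18,68)=18. stock: 68 - 18 = 50. total_sold = 18
  Event 3 (restock 21): 50 + 21 = 71
  Event 4 (sale 1): sell min(1,71)=1. stock: 71 - 1 = 70. total_sold = 19
  Event 5 (sale 15): sell min(15,70)=15. stock: 70 - 15 = 55. total_sold = 34
  Event 6 (sale 5): sell min(5,55)=5. stock: 55 - 5 = 50. total_sold = 39
  Event 7 (restock 37): 50 + 37 = 87
  Event 8 (sale 10): sell min(10,87)=10. stock: 87 - 10 = 77. total_sold = 49
  Event 9 (adjust -5): 77 + -5 = 72
Final: stock = 72, total_sold = 49

Answer: 72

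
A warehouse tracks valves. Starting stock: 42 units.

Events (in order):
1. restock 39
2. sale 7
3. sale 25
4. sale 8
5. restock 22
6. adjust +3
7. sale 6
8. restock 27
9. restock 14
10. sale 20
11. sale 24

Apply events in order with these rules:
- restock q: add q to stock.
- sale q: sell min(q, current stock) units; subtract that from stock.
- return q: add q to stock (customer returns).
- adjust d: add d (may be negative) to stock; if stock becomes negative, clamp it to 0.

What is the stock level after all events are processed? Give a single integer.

Processing events:
Start: stock = 42
  Event 1 (restock 39): 42 + 39 = 81
  Event 2 (sale 7): sell min(7,81)=7. stock: 81 - 7 = 74. total_sold = 7
  Event 3 (sale 25): sell min(25,74)=25. stock: 74 - 25 = 49. total_sold = 32
  Event 4 (sale 8): sell min(8,49)=8. stock: 49 - 8 = 41. total_sold = 40
  Event 5 (restock 22): 41 + 22 = 63
  Event 6 (adjust +3): 63 + 3 = 66
  Event 7 (sale 6): sell min(6,66)=6. stock: 66 - 6 = 60. total_sold = 46
  Event 8 (restock 27): 60 + 27 = 87
  Event 9 (restock 14): 87 + 14 = 101
  Event 10 (sale 20): sell min(20,101)=20. stock: 101 - 20 = 81. total_sold = 66
  Event 11 (sale 24): sell min(24,81)=24. stock: 81 - 24 = 57. total_sold = 90
Final: stock = 57, total_sold = 90

Answer: 57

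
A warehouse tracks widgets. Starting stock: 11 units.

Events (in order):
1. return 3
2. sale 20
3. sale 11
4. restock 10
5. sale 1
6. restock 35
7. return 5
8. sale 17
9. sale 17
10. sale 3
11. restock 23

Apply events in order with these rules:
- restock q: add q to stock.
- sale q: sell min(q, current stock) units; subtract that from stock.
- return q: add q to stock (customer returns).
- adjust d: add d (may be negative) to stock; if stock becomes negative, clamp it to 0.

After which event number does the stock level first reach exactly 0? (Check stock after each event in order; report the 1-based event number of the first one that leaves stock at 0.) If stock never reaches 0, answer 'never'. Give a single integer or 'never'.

Processing events:
Start: stock = 11
  Event 1 (return 3): 11 + 3 = 14
  Event 2 (sale 20): sell min(20,14)=14. stock: 14 - 14 = 0. total_sold = 14
  Event 3 (sale 11): sell min(11,0)=0. stock: 0 - 0 = 0. total_sold = 14
  Event 4 (restock 10): 0 + 10 = 10
  Event 5 (sale 1): sell min(1,10)=1. stock: 10 - 1 = 9. total_sold = 15
  Event 6 (restock 35): 9 + 35 = 44
  Event 7 (return 5): 44 + 5 = 49
  Event 8 (sale 17): sell min(17,49)=17. stock: 49 - 17 = 32. total_sold = 32
  Event 9 (sale 17): sell min(17,32)=17. stock: 32 - 17 = 15. total_sold = 49
  Event 10 (sale 3): sell min(3,15)=3. stock: 15 - 3 = 12. total_sold = 52
  Event 11 (restock 23): 12 + 23 = 35
Final: stock = 35, total_sold = 52

First zero at event 2.

Answer: 2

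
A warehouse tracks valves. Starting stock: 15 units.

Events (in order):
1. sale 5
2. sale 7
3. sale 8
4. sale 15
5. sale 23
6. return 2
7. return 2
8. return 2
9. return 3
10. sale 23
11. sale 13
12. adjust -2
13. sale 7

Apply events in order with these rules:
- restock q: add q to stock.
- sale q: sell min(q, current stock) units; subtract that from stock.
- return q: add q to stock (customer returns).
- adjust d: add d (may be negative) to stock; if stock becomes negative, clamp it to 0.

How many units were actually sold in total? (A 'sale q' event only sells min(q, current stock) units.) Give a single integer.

Processing events:
Start: stock = 15
  Event 1 (sale 5): sell min(5,15)=5. stock: 15 - 5 = 10. total_sold = 5
  Event 2 (sale 7): sell min(7,10)=7. stock: 10 - 7 = 3. total_sold = 12
  Event 3 (sale 8): sell min(8,3)=3. stock: 3 - 3 = 0. total_sold = 15
  Event 4 (sale 15): sell min(15,0)=0. stock: 0 - 0 = 0. total_sold = 15
  Event 5 (sale 23): sell min(23,0)=0. stock: 0 - 0 = 0. total_sold = 15
  Event 6 (return 2): 0 + 2 = 2
  Event 7 (return 2): 2 + 2 = 4
  Event 8 (return 2): 4 + 2 = 6
  Event 9 (return 3): 6 + 3 = 9
  Event 10 (sale 23): sell min(23,9)=9. stock: 9 - 9 = 0. total_sold = 24
  Event 11 (sale 13): sell min(13,0)=0. stock: 0 - 0 = 0. total_sold = 24
  Event 12 (adjust -2): 0 + -2 = 0 (clamped to 0)
  Event 13 (sale 7): sell min(7,0)=0. stock: 0 - 0 = 0. total_sold = 24
Final: stock = 0, total_sold = 24

Answer: 24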